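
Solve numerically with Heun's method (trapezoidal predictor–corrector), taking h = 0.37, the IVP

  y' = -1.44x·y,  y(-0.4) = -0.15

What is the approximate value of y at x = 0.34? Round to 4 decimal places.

-0.1534

Heun: k1 = f(x_n, y_n); k2 = f(x_n + h, y_n + h·k1); y_{n+1} = y_n + (h/2)·(k1 + k2).
x=-0.400000, y=-0.150000:
  k1 = f(-0.400000, -0.150000) = -0.086400
  k2 = f(-0.030000, -0.181968) = -0.007861
  y ← -0.150000 + (0.37/2)·(-0.086400 + (-0.007861)) = -0.167438
x=-0.030000, y=-0.167438:
  k1 = f(-0.030000, -0.167438) = -0.007233
  k2 = f(0.340000, -0.170115) = 0.083288
  y ← -0.167438 + (0.37/2)·(-0.007233 + 0.083288) = -0.153368
y(0.34) ≈ -0.1534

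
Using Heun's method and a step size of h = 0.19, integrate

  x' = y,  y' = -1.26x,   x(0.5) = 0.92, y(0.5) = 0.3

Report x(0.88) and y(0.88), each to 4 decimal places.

0.9482, -0.1576

Heun on (x,y): k1 = f(s_n, state_n); k2 = f(s_n + h, state_n + h·k1); state_{n+1} = state_n + (h/2)·(k1 + k2).
0.500000: (0.920000, 0.300000)
  k1 = (0.300000, -1.159200)
  predictor → (0.977000, 0.079752)
  k2 = (0.079752, -1.231020)
  → (0.956076, 0.072929)
0.690000: (0.956076, 0.072929)
  k1 = (0.072929, -1.204656)
  predictor → (0.969933, -0.155956)
  k2 = (-0.155956, -1.222116)
  → (0.948189, -0.157614)
(x(0.88), y(0.88)) ≈ (0.9482, -0.1576)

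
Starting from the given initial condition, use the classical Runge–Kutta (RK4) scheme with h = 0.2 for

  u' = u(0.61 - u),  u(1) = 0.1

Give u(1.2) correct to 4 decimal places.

RK4: k1 = f(t_n, u_n); k2 = f(t_n + h/2, u_n + (h/2)·k1); k3 = f(t_n + h/2, u_n + (h/2)·k2); k4 = f(t_n + h, u_n + h·k3); u_{n+1} = u_n + (h/6)·(k1 + 2k2 + 2k3 + k4).
t=1.000000, u=0.100000:
  k1 = f(1.000000, 0.100000) = 0.051000
  k2 = f(1.100000, 0.105100) = 0.053065
  k3 = f(1.100000, 0.105306) = 0.053148
  k4 = f(1.200000, 0.110630) = 0.055245
  u ← 0.100000 + (0.2/6)·(k1 + 2k2 + 2k3 + k4) = 0.110622
u(1.2) ≈ 0.1106

0.1106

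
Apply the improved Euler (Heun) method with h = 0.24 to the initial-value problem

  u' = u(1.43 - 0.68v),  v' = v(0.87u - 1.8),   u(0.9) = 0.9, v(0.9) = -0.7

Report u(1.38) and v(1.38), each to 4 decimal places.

2.1125, -0.5281

Heun on (u,v): k1 = f(s_n, state_n); k2 = f(s_n + h, state_n + h·k1); state_{n+1} = state_n + (h/2)·(k1 + k2).
0.900000: (0.900000, -0.700000)
  k1 = (1.715400, 0.711900)
  predictor → (1.311696, -0.529144)
  k2 = (2.347697, 0.348613)
  → (1.387572, -0.572738)
1.140000: (1.387572, -0.572738)
  k1 = (2.524634, 0.339527)
  predictor → (1.993484, -0.491252)
  k2 = (3.516608, 0.032260)
  → (2.112521, -0.528124)
(u(1.38), v(1.38)) ≈ (2.1125, -0.5281)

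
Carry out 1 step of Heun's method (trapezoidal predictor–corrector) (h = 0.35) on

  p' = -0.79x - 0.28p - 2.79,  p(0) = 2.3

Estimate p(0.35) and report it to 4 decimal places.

1.1086

Heun: k1 = f(x_n, p_n); k2 = f(x_n + h, p_n + h·k1); p_{n+1} = p_n + (h/2)·(k1 + k2).
x=0.000000, p=2.300000:
  k1 = f(0.000000, 2.300000) = -3.434000
  k2 = f(0.350000, 1.098100) = -3.373968
  p ← 2.300000 + (0.35/2)·(-3.434000 + (-3.373968)) = 1.108606
p(0.35) ≈ 1.1086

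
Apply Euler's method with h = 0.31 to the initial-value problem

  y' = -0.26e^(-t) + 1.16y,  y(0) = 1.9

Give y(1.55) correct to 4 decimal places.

8.2562

Euler: y_{n+1} = y_n + h·f(t_n, y_n).
t=0.000000, y=1.900000: f=1.944000 → y ← 1.900000 + 0.31·1.944000 = 2.502640
t=0.310000, y=2.502640: f=2.712366 → y ← 2.502640 + 0.31·2.712366 = 3.343474
t=0.620000, y=3.343474: f=3.738564 → y ← 3.343474 + 0.31·3.738564 = 4.502428
t=0.930000, y=4.502428: f=5.120233 → y ← 4.502428 + 0.31·5.120233 = 6.089700
t=1.240000, y=6.089700: f=6.988813 → y ← 6.089700 + 0.31·6.988813 = 8.256232
y(1.55) ≈ 8.2562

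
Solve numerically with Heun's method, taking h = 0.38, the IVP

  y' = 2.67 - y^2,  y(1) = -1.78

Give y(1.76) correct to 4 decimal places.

Heun: k1 = f(t_n, y_n); k2 = f(t_n + h, y_n + h·k1); y_{n+1} = y_n + (h/2)·(k1 + k2).
t=1.000000, y=-1.780000:
  k1 = f(1.000000, -1.780000) = -0.498400
  k2 = f(1.380000, -1.969392) = -1.208505
  y ← -1.780000 + (0.38/2)·(-0.498400 + (-1.208505)) = -2.104312
t=1.380000, y=-2.104312:
  k1 = f(1.380000, -2.104312) = -1.758129
  k2 = f(1.760000, -2.772401) = -5.016206
  y ← -2.104312 + (0.38/2)·(-1.758129 + (-5.016206)) = -3.391436
y(1.76) ≈ -3.3914

-3.3914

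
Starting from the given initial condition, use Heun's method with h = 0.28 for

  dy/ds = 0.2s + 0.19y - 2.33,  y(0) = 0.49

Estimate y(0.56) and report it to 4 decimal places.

-0.7989

Heun: k1 = f(s_n, y_n); k2 = f(s_n + h, y_n + h·k1); y_{n+1} = y_n + (h/2)·(k1 + k2).
s=0.000000, y=0.490000:
  k1 = f(0.000000, 0.490000) = -2.236900
  k2 = f(0.280000, -0.136332) = -2.299903
  y ← 0.490000 + (0.28/2)·(-2.236900 + (-2.299903)) = -0.145152
s=0.280000, y=-0.145152:
  k1 = f(0.280000, -0.145152) = -2.301579
  k2 = f(0.560000, -0.789595) = -2.368023
  y ← -0.145152 + (0.28/2)·(-2.301579 + (-2.368023)) = -0.798897
y(0.56) ≈ -0.7989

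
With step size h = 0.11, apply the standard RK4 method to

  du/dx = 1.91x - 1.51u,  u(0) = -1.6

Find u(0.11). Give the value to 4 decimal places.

-1.3442

RK4: k1 = f(x_n, u_n); k2 = f(x_n + h/2, u_n + (h/2)·k1); k3 = f(x_n + h/2, u_n + (h/2)·k2); k4 = f(x_n + h, u_n + h·k3); u_{n+1} = u_n + (h/6)·(k1 + 2k2 + 2k3 + k4).
x=0.000000, u=-1.600000:
  k1 = f(0.000000, -1.600000) = 2.416000
  k2 = f(0.055000, -1.467120) = 2.320401
  k3 = f(0.055000, -1.472378) = 2.328341
  k4 = f(0.110000, -1.343883) = 2.239363
  u ← -1.600000 + (0.11/6)·(k1 + 2k2 + 2k3 + k4) = -1.344198
u(0.11) ≈ -1.3442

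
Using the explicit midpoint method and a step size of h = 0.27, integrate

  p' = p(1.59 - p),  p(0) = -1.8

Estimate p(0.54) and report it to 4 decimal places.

Midpoint: k1 = f(x_n, p_n); k2 = f(x_n + h/2, p_n + (h/2)·k1); p_{n+1} = p_n + h·k2.
x=0.000000, p=-1.800000:
  k1 = f(0.000000, -1.800000) = -6.102000
  k2 = f(0.135000, -2.623770) = -11.055963
  p ← -1.800000 + 0.27·(-11.055963) = -4.785110
x=0.270000, p=-4.785110:
  k1 = f(0.270000, -4.785110) = -30.505604
  k2 = f(0.405000, -8.903367) = -93.426290
  p ← -4.785110 + 0.27·(-93.426290) = -30.010208
p(0.54) ≈ -30.0102

-30.0102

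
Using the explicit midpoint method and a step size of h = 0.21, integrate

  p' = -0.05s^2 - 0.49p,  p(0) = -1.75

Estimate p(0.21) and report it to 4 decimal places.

Midpoint: k1 = f(s_n, p_n); k2 = f(s_n + h/2, p_n + (h/2)·k1); p_{n+1} = p_n + h·k2.
s=0.000000, p=-1.750000:
  k1 = f(0.000000, -1.750000) = 0.857500
  k2 = f(0.105000, -1.659963) = 0.812830
  p ← -1.750000 + 0.21·0.812830 = -1.579306
p(0.21) ≈ -1.5793

-1.5793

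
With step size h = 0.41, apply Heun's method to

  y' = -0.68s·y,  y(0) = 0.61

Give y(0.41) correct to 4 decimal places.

Heun: k1 = f(s_n, y_n); k2 = f(s_n + h, y_n + h·k1); y_{n+1} = y_n + (h/2)·(k1 + k2).
s=0.000000, y=0.610000:
  k1 = f(0.000000, 0.610000) = 0.000000
  k2 = f(0.410000, 0.610000) = -0.170068
  y ← 0.610000 + (0.41/2)·(0.000000 + (-0.170068)) = 0.575136
y(0.41) ≈ 0.5751

0.5751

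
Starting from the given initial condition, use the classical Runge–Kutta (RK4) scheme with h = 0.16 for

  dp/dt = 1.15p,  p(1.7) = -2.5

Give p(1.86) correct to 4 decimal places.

RK4: k1 = f(t_n, p_n); k2 = f(t_n + h/2, p_n + (h/2)·k1); k3 = f(t_n + h/2, p_n + (h/2)·k2); k4 = f(t_n + h, p_n + h·k3); p_{n+1} = p_n + (h/6)·(k1 + 2k2 + 2k3 + k4).
t=1.700000, p=-2.500000:
  k1 = f(1.700000, -2.500000) = -2.875000
  k2 = f(1.780000, -2.730000) = -3.139500
  k3 = f(1.780000, -2.751160) = -3.163834
  k4 = f(1.860000, -3.006213) = -3.457145
  p ← -2.500000 + (0.16/6)·(k1 + 2k2 + 2k3 + k4) = -3.005035
p(1.86) ≈ -3.0050

-3.0050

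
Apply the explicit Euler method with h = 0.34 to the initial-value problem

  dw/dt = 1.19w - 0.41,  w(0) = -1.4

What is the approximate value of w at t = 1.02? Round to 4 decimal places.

-4.4898

Euler: w_{n+1} = w_n + h·f(t_n, w_n).
t=0.000000, w=-1.400000: f=-2.076000 → w ← -1.400000 + 0.34·(-2.076000) = -2.105840
t=0.340000, w=-2.105840: f=-2.915950 → w ← -2.105840 + 0.34·(-2.915950) = -3.097263
t=0.680000, w=-3.097263: f=-4.095743 → w ← -3.097263 + 0.34·(-4.095743) = -4.489815
w(1.02) ≈ -4.4898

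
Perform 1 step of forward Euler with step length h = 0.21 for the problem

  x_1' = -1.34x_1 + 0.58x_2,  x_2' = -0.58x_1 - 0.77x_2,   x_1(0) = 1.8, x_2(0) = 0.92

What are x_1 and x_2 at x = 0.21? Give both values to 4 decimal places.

Euler on (x_1,x_2): x_1_{n+1} = x_1_n + h·x_1', x_2_{n+1} = x_2_n + h·x_2'.
0.000000: (1.800000, 0.920000); f=(-1.878400, -1.752400) → (1.405536, 0.551996)
(x_1(0.21), x_2(0.21)) ≈ (1.4055, 0.5520)

1.4055, 0.5520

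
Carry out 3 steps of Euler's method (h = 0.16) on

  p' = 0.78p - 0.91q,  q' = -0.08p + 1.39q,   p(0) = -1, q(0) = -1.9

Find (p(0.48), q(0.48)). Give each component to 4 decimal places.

Euler on (p,q): p_{n+1} = p_n + h·p', q_{n+1} = q_n + h·q'.
0.000000: (-1.000000, -1.900000); f=(0.949000, -2.561000) → (-0.848160, -2.309760)
0.160000: (-0.848160, -2.309760); f=(1.440317, -3.142714) → (-0.617709, -2.812594)
0.320000: (-0.617709, -2.812594); f=(2.077647, -3.860089) → (-0.285286, -3.430208)
(p(0.48), q(0.48)) ≈ (-0.2853, -3.4302)

-0.2853, -3.4302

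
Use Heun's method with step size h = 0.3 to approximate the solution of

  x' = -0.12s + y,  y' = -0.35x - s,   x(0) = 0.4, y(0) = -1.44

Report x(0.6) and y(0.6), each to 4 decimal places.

-0.5240, -1.6105

Heun on (x,y): k1 = f(s_n, state_n); k2 = f(s_n + h, state_n + h·k1); state_{n+1} = state_n + (h/2)·(k1 + k2).
0.000000: (0.400000, -1.440000)
  k1 = (-1.440000, -0.140000)
  predictor → (-0.032000, -1.482000)
  k2 = (-1.518000, -0.288800)
  → (-0.043700, -1.504320)
0.300000: (-0.043700, -1.504320)
  k1 = (-1.540320, -0.284705)
  predictor → (-0.505796, -1.589731)
  k2 = (-1.661731, -0.422971)
  → (-0.524008, -1.610471)
(x(0.6), y(0.6)) ≈ (-0.5240, -1.6105)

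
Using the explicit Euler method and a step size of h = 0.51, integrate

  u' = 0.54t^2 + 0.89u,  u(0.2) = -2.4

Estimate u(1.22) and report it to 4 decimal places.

Euler: u_{n+1} = u_n + h·f(t_n, u_n).
t=0.200000, u=-2.400000: f=-2.114400 → u ← -2.400000 + 0.51·(-2.114400) = -3.478344
t=0.710000, u=-3.478344: f=-2.823512 → u ← -3.478344 + 0.51·(-2.823512) = -4.918335
u(1.22) ≈ -4.9183

-4.9183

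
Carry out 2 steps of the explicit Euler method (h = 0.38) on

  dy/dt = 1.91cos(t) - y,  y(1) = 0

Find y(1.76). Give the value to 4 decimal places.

0.3808

Euler: y_{n+1} = y_n + h·f(t_n, y_n).
t=1.000000, y=0.000000: f=1.031977 → y ← 0.000000 + 0.38·1.031977 = 0.392151
t=1.380000, y=0.392151: f=-0.029937 → y ← 0.392151 + 0.38·(-0.029937) = 0.380775
y(1.76) ≈ 0.3808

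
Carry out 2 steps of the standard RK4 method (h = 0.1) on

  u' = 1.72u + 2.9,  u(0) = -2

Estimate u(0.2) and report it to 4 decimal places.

-2.1289

RK4: k1 = f(t_n, u_n); k2 = f(t_n + h/2, u_n + (h/2)·k1); k3 = f(t_n + h/2, u_n + (h/2)·k2); k4 = f(t_n + h, u_n + h·k3); u_{n+1} = u_n + (h/6)·(k1 + 2k2 + 2k3 + k4).
t=0.000000, u=-2.000000:
  k1 = f(0.000000, -2.000000) = -0.540000
  k2 = f(0.050000, -2.027000) = -0.586440
  k3 = f(0.050000, -2.029322) = -0.590434
  k4 = f(0.100000, -2.059043) = -0.641555
  u ← -2.000000 + (0.1/6)·(k1 + 2k2 + 2k3 + k4) = -2.058922
t=0.100000, u=-2.058922:
  k1 = f(0.100000, -2.058922) = -0.641345
  k2 = f(0.150000, -2.090989) = -0.696501
  k3 = f(0.150000, -2.093747) = -0.701244
  k4 = f(0.200000, -2.129046) = -0.761959
  u ← -2.058922 + (0.1/6)·(k1 + 2k2 + 2k3 + k4) = -2.128902
u(0.2) ≈ -2.1289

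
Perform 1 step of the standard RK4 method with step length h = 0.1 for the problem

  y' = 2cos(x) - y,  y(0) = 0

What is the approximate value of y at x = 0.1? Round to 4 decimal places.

0.1900

RK4: k1 = f(x_n, y_n); k2 = f(x_n + h/2, y_n + (h/2)·k1); k3 = f(x_n + h/2, y_n + (h/2)·k2); k4 = f(x_n + h, y_n + h·k3); y_{n+1} = y_n + (h/6)·(k1 + 2k2 + 2k3 + k4).
x=0.000000, y=0.000000:
  k1 = f(0.000000, 0.000000) = 2.000000
  k2 = f(0.050000, 0.100000) = 1.897501
  k3 = f(0.050000, 0.094875) = 1.902625
  k4 = f(0.100000, 0.190263) = 1.799746
  y ← 0.000000 + (0.1/6)·(k1 + 2k2 + 2k3 + k4) = 0.190000
y(0.1) ≈ 0.1900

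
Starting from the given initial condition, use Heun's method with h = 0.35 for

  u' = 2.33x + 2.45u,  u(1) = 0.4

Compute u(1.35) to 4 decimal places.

Heun: k1 = f(x_n, u_n); k2 = f(x_n + h, u_n + h·k1); u_{n+1} = u_n + (h/2)·(k1 + k2).
x=1.000000, u=0.400000:
  k1 = f(1.000000, 0.400000) = 3.310000
  k2 = f(1.350000, 1.558500) = 6.963825
  u ← 0.400000 + (0.35/2)·(3.310000 + 6.963825) = 2.197919
u(1.35) ≈ 2.1979

2.1979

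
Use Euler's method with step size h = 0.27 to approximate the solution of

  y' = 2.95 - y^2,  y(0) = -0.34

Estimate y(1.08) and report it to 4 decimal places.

1.7050

Euler: y_{n+1} = y_n + h·f(x_n, y_n).
x=0.000000, y=-0.340000: f=2.834400 → y ← -0.340000 + 0.27·2.834400 = 0.425288
x=0.270000, y=0.425288: f=2.769130 → y ← 0.425288 + 0.27·2.769130 = 1.172953
x=0.540000, y=1.172953: f=1.574181 → y ← 1.172953 + 0.27·1.574181 = 1.597982
x=0.810000, y=1.597982: f=0.396454 → y ← 1.597982 + 0.27·0.396454 = 1.705024
y(1.08) ≈ 1.7050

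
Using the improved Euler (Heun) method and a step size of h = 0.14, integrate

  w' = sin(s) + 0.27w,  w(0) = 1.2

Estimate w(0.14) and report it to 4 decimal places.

Heun: k1 = f(s_n, w_n); k2 = f(s_n + h, w_n + h·k1); w_{n+1} = w_n + (h/2)·(k1 + k2).
s=0.000000, w=1.200000:
  k1 = f(0.000000, 1.200000) = 0.324000
  k2 = f(0.140000, 1.245360) = 0.475790
  w ← 1.200000 + (0.14/2)·(0.324000 + 0.475790) = 1.255985
w(0.14) ≈ 1.2560

1.2560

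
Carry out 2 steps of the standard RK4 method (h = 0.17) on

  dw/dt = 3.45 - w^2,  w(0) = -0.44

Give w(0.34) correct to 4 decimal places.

RK4: k1 = f(t_n, w_n); k2 = f(t_n + h/2, w_n + (h/2)·k1); k3 = f(t_n + h/2, w_n + (h/2)·k2); k4 = f(t_n + h, w_n + h·k3); w_{n+1} = w_n + (h/6)·(k1 + 2k2 + 2k3 + k4).
t=0.000000, w=-0.440000:
  k1 = f(0.000000, -0.440000) = 3.256400
  k2 = f(0.085000, -0.163206) = 3.423364
  k3 = f(0.085000, -0.149014) = 3.427795
  k4 = f(0.170000, 0.142725) = 3.429630
  w ← -0.440000 + (0.17/6)·(k1 + 2k2 + 2k3 + k4) = 0.137670
t=0.170000, w=0.137670:
  k1 = f(0.170000, 0.137670) = 3.431047
  k2 = f(0.255000, 0.429309) = 3.265694
  k3 = f(0.255000, 0.415254) = 3.277564
  k4 = f(0.340000, 0.694856) = 2.967175
  w ← 0.137670 + (0.17/6)·(k1 + 2k2 + 2k3 + k4) = 0.689737
w(0.34) ≈ 0.6897

0.6897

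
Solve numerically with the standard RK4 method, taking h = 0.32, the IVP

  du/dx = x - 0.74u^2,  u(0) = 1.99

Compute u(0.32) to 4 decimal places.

1.3938

RK4: k1 = f(x_n, u_n); k2 = f(x_n + h/2, u_n + (h/2)·k1); k3 = f(x_n + h/2, u_n + (h/2)·k2); k4 = f(x_n + h, u_n + h·k3); u_{n+1} = u_n + (h/6)·(k1 + 2k2 + 2k3 + k4).
x=0.000000, u=1.990000:
  k1 = f(0.000000, 1.990000) = -2.930474
  k2 = f(0.160000, 1.521124) = -1.552226
  k3 = f(0.160000, 1.741644) = -2.084659
  k4 = f(0.320000, 1.322909) = -0.975065
  u ← 1.990000 + (0.32/6)·(k1 + 2k2 + 2k3 + k4) = 1.393770
u(0.32) ≈ 1.3938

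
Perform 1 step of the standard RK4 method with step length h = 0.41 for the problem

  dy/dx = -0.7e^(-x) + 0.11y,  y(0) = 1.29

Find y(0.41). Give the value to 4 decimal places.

1.1083

RK4: k1 = f(x_n, y_n); k2 = f(x_n + h/2, y_n + (h/2)·k1); k3 = f(x_n + h/2, y_n + (h/2)·k2); k4 = f(x_n + h, y_n + h·k3); y_{n+1} = y_n + (h/6)·(k1 + 2k2 + 2k3 + k4).
x=0.000000, y=1.290000:
  k1 = f(0.000000, 1.290000) = -0.558100
  k2 = f(0.205000, 1.175590) = -0.440938
  k3 = f(0.205000, 1.199608) = -0.438296
  k4 = f(0.410000, 1.110299) = -0.342422
  y ← 1.290000 + (0.41/6)·(k1 + 2k2 + 2k3 + k4) = 1.108302
y(0.41) ≈ 1.1083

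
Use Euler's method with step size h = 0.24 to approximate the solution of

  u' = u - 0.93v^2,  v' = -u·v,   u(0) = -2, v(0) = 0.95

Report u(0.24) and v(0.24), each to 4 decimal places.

-2.6814, 1.4060

Euler on (u,v): u_{n+1} = u_n + h·u', v_{n+1} = v_n + h·v'.
0.000000: (-2.000000, 0.950000); f=(-2.839325, 1.900000) → (-2.681438, 1.406000)
(u(0.24), v(0.24)) ≈ (-2.6814, 1.4060)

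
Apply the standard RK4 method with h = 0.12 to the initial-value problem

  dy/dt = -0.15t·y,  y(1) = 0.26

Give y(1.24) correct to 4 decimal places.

RK4: k1 = f(t_n, y_n); k2 = f(t_n + h/2, y_n + (h/2)·k1); k3 = f(t_n + h/2, y_n + (h/2)·k2); k4 = f(t_n + h, y_n + h·k3); y_{n+1} = y_n + (h/6)·(k1 + 2k2 + 2k3 + k4).
t=1.000000, y=0.260000:
  k1 = f(1.000000, 0.260000) = -0.039000
  k2 = f(1.060000, 0.257660) = -0.040968
  k3 = f(1.060000, 0.257542) = -0.040949
  k4 = f(1.120000, 0.255086) = -0.042854
  y ← 0.260000 + (0.12/6)·(k1 + 2k2 + 2k3 + k4) = 0.255086
t=1.120000, y=0.255086:
  k1 = f(1.120000, 0.255086) = -0.042854
  k2 = f(1.180000, 0.252515) = -0.044695
  k3 = f(1.180000, 0.252405) = -0.044676
  k4 = f(1.240000, 0.249725) = -0.046449
  y ← 0.255086 + (0.12/6)·(k1 + 2k2 + 2k3 + k4) = 0.249725
y(1.24) ≈ 0.2497

0.2497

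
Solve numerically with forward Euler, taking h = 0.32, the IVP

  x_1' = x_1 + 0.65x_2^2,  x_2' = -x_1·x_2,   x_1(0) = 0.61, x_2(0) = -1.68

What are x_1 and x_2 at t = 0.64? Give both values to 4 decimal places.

Euler on (x_1,x_2): x_1_{n+1} = x_1_n + h·x_1', x_2_{n+1} = x_2_n + h·x_2'.
0.000000: (0.610000, -1.680000); f=(2.444560, 1.024800) → (1.392259, -1.352064)
0.320000: (1.392259, -1.352064); f=(2.580509, 1.882424) → (2.218022, -0.749688)
(x_1(0.64), x_2(0.64)) ≈ (2.2180, -0.7497)

2.2180, -0.7497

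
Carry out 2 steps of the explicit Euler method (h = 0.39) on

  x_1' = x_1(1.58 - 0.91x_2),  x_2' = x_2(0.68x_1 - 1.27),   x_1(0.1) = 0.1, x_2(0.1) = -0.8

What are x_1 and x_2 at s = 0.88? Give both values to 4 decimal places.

Euler on (x_1,x_2): x_1_{n+1} = x_1_n + h·x_1', x_2_{n+1} = x_2_n + h·x_2'.
0.100000: (0.100000, -0.800000); f=(0.230800, 0.961600) → (0.190012, -0.424976)
0.490000: (0.190012, -0.424976); f=(0.373702, 0.484809) → (0.335756, -0.235900)
(x_1(0.88), x_2(0.88)) ≈ (0.3358, -0.2359)

0.3358, -0.2359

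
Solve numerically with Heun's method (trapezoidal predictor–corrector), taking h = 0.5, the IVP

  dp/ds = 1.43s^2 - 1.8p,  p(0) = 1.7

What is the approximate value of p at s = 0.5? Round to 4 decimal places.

0.9479

Heun: k1 = f(s_n, p_n); k2 = f(s_n + h, p_n + h·k1); p_{n+1} = p_n + (h/2)·(k1 + k2).
s=0.000000, p=1.700000:
  k1 = f(0.000000, 1.700000) = -3.060000
  k2 = f(0.500000, 0.170000) = 0.051500
  p ← 1.700000 + (0.5/2)·(-3.060000 + 0.051500) = 0.947875
p(0.5) ≈ 0.9479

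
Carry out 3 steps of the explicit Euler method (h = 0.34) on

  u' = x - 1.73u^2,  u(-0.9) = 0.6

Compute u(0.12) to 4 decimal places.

Euler: u_{n+1} = u_n + h·f(x_n, u_n).
x=-0.900000, u=0.600000: f=-1.522800 → u ← 0.600000 + 0.34·(-1.522800) = 0.082248
x=-0.560000, u=0.082248: f=-0.571703 → u ← 0.082248 + 0.34·(-0.571703) = -0.112131
x=-0.220000, u=-0.112131: f=-0.241752 → u ← -0.112131 + 0.34·(-0.241752) = -0.194327
u(0.12) ≈ -0.1943

-0.1943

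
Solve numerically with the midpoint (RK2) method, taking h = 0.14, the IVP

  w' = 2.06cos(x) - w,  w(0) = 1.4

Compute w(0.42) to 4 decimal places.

Midpoint: k1 = f(x_n, w_n); k2 = f(x_n + h/2, w_n + (h/2)·k1); w_{n+1} = w_n + h·k2.
x=0.000000, w=1.400000:
  k1 = f(0.000000, 1.400000) = 0.660000
  k2 = f(0.070000, 1.446200) = 0.608755
  w ← 1.400000 + 0.14·0.608755 = 1.485226
x=0.140000, w=1.485226:
  k1 = f(0.140000, 1.485226) = 0.554619
  k2 = f(0.210000, 1.524049) = 0.490695
  w ← 1.485226 + 0.14·0.490695 = 1.553923
x=0.280000, w=1.553923:
  k1 = f(0.280000, 1.553923) = 0.425851
  k2 = f(0.350000, 1.583733) = 0.351375
  w ← 1.553923 + 0.14·0.351375 = 1.603115
w(0.42) ≈ 1.6031

1.6031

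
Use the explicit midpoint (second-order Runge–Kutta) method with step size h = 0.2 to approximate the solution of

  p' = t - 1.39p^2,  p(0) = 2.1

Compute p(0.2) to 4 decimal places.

1.5053

Midpoint: k1 = f(t_n, p_n); k2 = f(t_n + h/2, p_n + (h/2)·k1); p_{n+1} = p_n + h·k2.
t=0.000000, p=2.100000:
  k1 = f(0.000000, 2.100000) = -6.129900
  k2 = f(0.100000, 1.487010) = -2.973566
  p ← 2.100000 + 0.2·(-2.973566) = 1.505287
p(0.2) ≈ 1.5053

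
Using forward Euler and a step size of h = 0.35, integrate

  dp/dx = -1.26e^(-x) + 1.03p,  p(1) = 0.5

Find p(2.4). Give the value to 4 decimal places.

Euler: p_{n+1} = p_n + h·f(x_n, p_n).
x=1.000000, p=0.500000: f=0.051472 → p ← 0.500000 + 0.35·0.051472 = 0.518015
x=1.350000, p=0.518015: f=0.206913 → p ← 0.518015 + 0.35·0.206913 = 0.590435
x=1.700000, p=0.590435: f=0.377966 → p ← 0.590435 + 0.35·0.377966 = 0.722723
x=2.050000, p=0.722723: f=0.582199 → p ← 0.722723 + 0.35·0.582199 = 0.926492
p(2.4) ≈ 0.9265

0.9265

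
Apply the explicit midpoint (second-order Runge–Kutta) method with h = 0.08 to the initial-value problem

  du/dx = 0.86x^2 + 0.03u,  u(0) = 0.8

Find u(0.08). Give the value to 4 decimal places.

0.8020

Midpoint: k1 = f(x_n, u_n); k2 = f(x_n + h/2, u_n + (h/2)·k1); u_{n+1} = u_n + h·k2.
x=0.000000, u=0.800000:
  k1 = f(0.000000, 0.800000) = 0.024000
  k2 = f(0.040000, 0.800960) = 0.025405
  u ← 0.800000 + 0.08·0.025405 = 0.802032
u(0.08) ≈ 0.8020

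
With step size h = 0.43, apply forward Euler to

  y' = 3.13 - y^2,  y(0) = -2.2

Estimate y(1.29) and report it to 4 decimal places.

-16.0010

Euler: y_{n+1} = y_n + h·f(t_n, y_n).
t=0.000000, y=-2.200000: f=-1.710000 → y ← -2.200000 + 0.43·(-1.710000) = -2.935300
t=0.430000, y=-2.935300: f=-5.485986 → y ← -2.935300 + 0.43·(-5.485986) = -5.294274
t=0.860000, y=-5.294274: f=-24.899337 → y ← -5.294274 + 0.43·(-24.899337) = -16.000989
y(1.29) ≈ -16.0010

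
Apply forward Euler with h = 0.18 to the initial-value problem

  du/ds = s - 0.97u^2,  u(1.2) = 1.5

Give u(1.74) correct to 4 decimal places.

1.2669

Euler: u_{n+1} = u_n + h·f(s_n, u_n).
s=1.200000, u=1.500000: f=-0.982500 → u ← 1.500000 + 0.18·(-0.982500) = 1.323150
s=1.380000, u=1.323150: f=-0.318204 → u ← 1.323150 + 0.18·(-0.318204) = 1.265873
s=1.560000, u=1.265873: f=0.005638 → u ← 1.265873 + 0.18·0.005638 = 1.266888
u(1.74) ≈ 1.2669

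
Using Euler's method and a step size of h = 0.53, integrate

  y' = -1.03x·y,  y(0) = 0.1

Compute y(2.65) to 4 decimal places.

-0.0006

Euler: y_{n+1} = y_n + h·f(x_n, y_n).
x=0.000000, y=0.100000: f=0.000000 → y ← 0.100000 + 0.53·0.000000 = 0.100000
x=0.530000, y=0.100000: f=-0.054590 → y ← 0.100000 + 0.53·(-0.054590) = 0.071067
x=1.060000, y=0.071067: f=-0.077591 → y ← 0.071067 + 0.53·(-0.077591) = 0.029944
x=1.590000, y=0.029944: f=-0.049039 → y ← 0.029944 + 0.53·(-0.049039) = 0.003953
x=2.120000, y=0.003953: f=-0.008632 → y ← 0.003953 + 0.53·(-0.008632) = -0.000622
y(2.65) ≈ -0.0006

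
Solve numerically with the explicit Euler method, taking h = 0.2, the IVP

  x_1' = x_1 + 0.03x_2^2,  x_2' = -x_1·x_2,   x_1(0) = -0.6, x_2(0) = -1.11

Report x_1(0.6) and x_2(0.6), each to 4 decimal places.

-1.0029, -1.6607

Euler on (x_1,x_2): x_1_{n+1} = x_1_n + h·x_1', x_2_{n+1} = x_2_n + h·x_2'.
0.000000: (-0.600000, -1.110000); f=(-0.563037, -0.666000) → (-0.712607, -1.243200)
0.200000: (-0.712607, -1.243200); f=(-0.666241, -0.885914) → (-0.845856, -1.420383)
0.400000: (-0.845856, -1.420383); f=(-0.785331, -1.201439) → (-1.002922, -1.660670)
(x_1(0.6), x_2(0.6)) ≈ (-1.0029, -1.6607)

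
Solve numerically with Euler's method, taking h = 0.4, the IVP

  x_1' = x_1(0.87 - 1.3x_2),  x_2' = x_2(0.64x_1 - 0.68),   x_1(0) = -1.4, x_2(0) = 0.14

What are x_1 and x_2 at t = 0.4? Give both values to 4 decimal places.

Euler on (x_1,x_2): x_1_{n+1} = x_1_n + h·x_1', x_2_{n+1} = x_2_n + h·x_2'.
0.000000: (-1.400000, 0.140000); f=(-0.963200, -0.220640) → (-1.785280, 0.051744)
(x_1(0.4), x_2(0.4)) ≈ (-1.7853, 0.0517)

-1.7853, 0.0517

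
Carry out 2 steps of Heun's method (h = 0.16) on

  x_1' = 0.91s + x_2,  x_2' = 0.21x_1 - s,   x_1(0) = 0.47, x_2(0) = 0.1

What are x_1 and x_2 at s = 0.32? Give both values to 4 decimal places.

0.5497, 0.0823

Heun on (x_1,x_2): k1 = f(s_n, state_n); k2 = f(s_n + h, state_n + h·k1); state_{n+1} = state_n + (h/2)·(k1 + k2).
0.000000: (0.470000, 0.100000)
  k1 = (0.100000, 0.098700)
  predictor → (0.486000, 0.115792)
  k2 = (0.261392, -0.057940)
  → (0.498911, 0.103261)
0.160000: (0.498911, 0.103261)
  k1 = (0.248861, -0.055229)
  predictor → (0.538729, 0.094424)
  k2 = (0.385624, -0.206867)
  → (0.549670, 0.082293)
(x_1(0.32), x_2(0.32)) ≈ (0.5497, 0.0823)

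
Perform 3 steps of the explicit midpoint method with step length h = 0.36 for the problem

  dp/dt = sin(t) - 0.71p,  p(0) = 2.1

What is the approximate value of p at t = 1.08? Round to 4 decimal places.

Midpoint: k1 = f(t_n, p_n); k2 = f(t_n + h/2, p_n + (h/2)·k1); p_{n+1} = p_n + h·k2.
t=0.000000, p=2.100000:
  k1 = f(0.000000, 2.100000) = -1.491000
  k2 = f(0.180000, 1.831620) = -1.121421
  p ← 2.100000 + 0.36·(-1.121421) = 1.696289
t=0.360000, p=1.696289:
  k1 = f(0.360000, 1.696289) = -0.852091
  k2 = f(0.540000, 1.542912) = -0.581332
  p ← 1.696289 + 0.36·(-0.581332) = 1.487009
t=0.720000, p=1.487009:
  k1 = f(0.720000, 1.487009) = -0.396392
  k2 = f(0.900000, 1.415659) = -0.221791
  p ← 1.487009 + 0.36·(-0.221791) = 1.407165
p(1.08) ≈ 1.4072

1.4072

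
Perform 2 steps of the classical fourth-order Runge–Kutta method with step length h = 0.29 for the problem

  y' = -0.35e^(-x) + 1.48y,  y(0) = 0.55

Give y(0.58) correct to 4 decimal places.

RK4: k1 = f(x_n, y_n); k2 = f(x_n + h/2, y_n + (h/2)·k1); k3 = f(x_n + h/2, y_n + (h/2)·k2); k4 = f(x_n + h, y_n + h·k3); y_{n+1} = y_n + (h/6)·(k1 + 2k2 + 2k3 + k4).
x=0.000000, y=0.550000:
  k1 = f(0.000000, 0.550000) = 0.464000
  k2 = f(0.145000, 0.617280) = 0.610817
  k3 = f(0.145000, 0.638568) = 0.642323
  k4 = f(0.290000, 0.736274) = 0.827793
  y ← 0.550000 + (0.29/6)·(k1 + 2k2 + 2k3 + k4) = 0.733574
x=0.290000, y=0.733574:
  k1 = f(0.290000, 0.733574) = 0.823797
  k2 = f(0.435000, 0.853024) = 1.035933
  k3 = f(0.435000, 0.883784) = 1.081457
  k4 = f(0.580000, 1.047196) = 1.353886
  y ← 0.733574 + (0.29/6)·(k1 + 2k2 + 2k3 + k4) = 1.043509
y(0.58) ≈ 1.0435

1.0435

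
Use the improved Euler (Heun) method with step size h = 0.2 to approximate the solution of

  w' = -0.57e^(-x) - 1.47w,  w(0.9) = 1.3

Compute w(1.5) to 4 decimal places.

Heun: k1 = f(x_n, w_n); k2 = f(x_n + h, w_n + h·k1); w_{n+1} = w_n + (h/2)·(k1 + k2).
x=0.900000, w=1.300000:
  k1 = f(0.900000, 1.300000) = -2.142745
  k2 = f(1.100000, 0.871451) = -1.470770
  w ← 1.300000 + (0.2/2)·(-2.142745 + (-1.470770)) = 0.938649
x=1.100000, w=0.938649:
  k1 = f(1.100000, 0.938649) = -1.569550
  k2 = f(1.300000, 0.624739) = -1.073709
  w ← 0.938649 + (0.2/2)·(-1.569550 + (-1.073709)) = 0.674323
x=1.300000, w=0.674323:
  k1 = f(1.300000, 0.674323) = -1.146597
  k2 = f(1.500000, 0.445003) = -0.781339
  w ← 0.674323 + (0.2/2)·(-1.146597 + (-0.781339)) = 0.481529
w(1.5) ≈ 0.4815

0.4815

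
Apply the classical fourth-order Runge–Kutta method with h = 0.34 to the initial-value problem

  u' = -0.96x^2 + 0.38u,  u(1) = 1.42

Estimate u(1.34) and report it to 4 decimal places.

1.1385

RK4: k1 = f(x_n, u_n); k2 = f(x_n + h/2, u_n + (h/2)·k1); k3 = f(x_n + h/2, u_n + (h/2)·k2); k4 = f(x_n + h, u_n + h·k3); u_{n+1} = u_n + (h/6)·(k1 + 2k2 + 2k3 + k4).
x=1.000000, u=1.420000:
  k1 = f(1.000000, 1.420000) = -0.420400
  k2 = f(1.170000, 1.348532) = -0.801702
  k3 = f(1.170000, 1.283711) = -0.826334
  k4 = f(1.340000, 1.139046) = -1.290938
  u ← 1.420000 + (0.34/6)·(k1 + 2k2 + 2k3 + k4) = 1.138513
u(1.34) ≈ 1.1385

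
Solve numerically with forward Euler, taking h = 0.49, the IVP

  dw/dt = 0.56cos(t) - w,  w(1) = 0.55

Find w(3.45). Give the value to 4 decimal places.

Euler: w_{n+1} = w_n + h·f(t_n, w_n).
t=1.000000, w=0.550000: f=-0.247431 → w ← 0.550000 + 0.49·(-0.247431) = 0.428759
t=1.490000, w=0.428759: f=-0.383562 → w ← 0.428759 + 0.49·(-0.383562) = 0.240813
t=1.980000, w=0.240813: f=-0.463626 → w ← 0.240813 + 0.49·(-0.463626) = 0.013637
t=2.470000, w=0.013637: f=-0.452023 → w ← 0.013637 + 0.49·(-0.452023) = -0.207854
t=2.960000, w=-0.207854: f=-0.342938 → w ← -0.207854 + 0.49·(-0.342938) = -0.375894
w(3.45) ≈ -0.3759

-0.3759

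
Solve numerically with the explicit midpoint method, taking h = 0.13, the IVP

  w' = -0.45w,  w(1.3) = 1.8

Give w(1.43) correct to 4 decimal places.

Midpoint: k1 = f(x_n, w_n); k2 = f(x_n + h/2, w_n + (h/2)·k1); w_{n+1} = w_n + h·k2.
x=1.300000, w=1.800000:
  k1 = f(1.300000, 1.800000) = -0.810000
  k2 = f(1.365000, 1.747350) = -0.786308
  w ← 1.800000 + 0.13·(-0.786308) = 1.697780
w(1.43) ≈ 1.6978

1.6978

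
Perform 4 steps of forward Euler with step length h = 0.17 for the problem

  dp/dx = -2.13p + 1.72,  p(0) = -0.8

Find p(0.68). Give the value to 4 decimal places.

Euler: p_{n+1} = p_n + h·f(x_n, p_n).
x=0.000000, p=-0.800000: f=3.424000 → p ← -0.800000 + 0.17·3.424000 = -0.217920
x=0.170000, p=-0.217920: f=2.184170 → p ← -0.217920 + 0.17·2.184170 = 0.153389
x=0.340000, p=0.153389: f=1.393282 → p ← 0.153389 + 0.17·1.393282 = 0.390247
x=0.510000, p=0.390247: f=0.888774 → p ← 0.390247 + 0.17·0.888774 = 0.541338
p(0.68) ≈ 0.5413

0.5413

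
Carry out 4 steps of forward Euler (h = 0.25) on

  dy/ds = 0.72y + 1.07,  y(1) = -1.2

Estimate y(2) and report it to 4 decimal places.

-0.9314

Euler: y_{n+1} = y_n + h·f(s_n, y_n).
s=1.000000, y=-1.200000: f=0.206000 → y ← -1.200000 + 0.25·0.206000 = -1.148500
s=1.250000, y=-1.148500: f=0.243080 → y ← -1.148500 + 0.25·0.243080 = -1.087730
s=1.500000, y=-1.087730: f=0.286834 → y ← -1.087730 + 0.25·0.286834 = -1.016021
s=1.750000, y=-1.016021: f=0.338465 → y ← -1.016021 + 0.25·0.338465 = -0.931405
y(2) ≈ -0.9314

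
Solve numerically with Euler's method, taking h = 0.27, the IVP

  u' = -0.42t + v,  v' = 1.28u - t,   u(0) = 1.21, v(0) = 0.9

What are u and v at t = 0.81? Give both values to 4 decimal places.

2.1889, 2.2162

Euler on (u,v): u_{n+1} = u_n + h·u', v_{n+1} = v_n + h·v'.
0.000000: (1.210000, 0.900000); f=(0.900000, 1.548800) → (1.453000, 1.318176)
0.270000: (1.453000, 1.318176); f=(1.204776, 1.589840) → (1.778290, 1.747433)
0.540000: (1.778290, 1.747433); f=(1.520633, 1.736211) → (2.188860, 2.216210)
(u(0.81), v(0.81)) ≈ (2.1889, 2.2162)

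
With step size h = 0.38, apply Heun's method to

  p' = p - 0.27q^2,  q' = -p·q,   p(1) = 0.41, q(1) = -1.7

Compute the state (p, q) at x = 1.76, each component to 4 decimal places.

0.1650, -1.3716

Heun on (p,q): k1 = f(x_n, state_n); k2 = f(x_n + h, state_n + h·k1); state_{n+1} = state_n + (h/2)·(k1 + k2).
1.000000: (0.410000, -1.700000)
  k1 = (-0.370300, 0.697000)
  predictor → (0.269286, -1.435140)
  k2 = (-0.286813, 0.386463)
  → (0.285148, -1.494142)
1.380000: (0.285148, -1.494142)
  k1 = (-0.317616, 0.426052)
  predictor → (0.164454, -1.332242)
  k2 = (-0.314760, 0.219093)
  → (0.164997, -1.371564)
(p(1.76), q(1.76)) ≈ (0.1650, -1.3716)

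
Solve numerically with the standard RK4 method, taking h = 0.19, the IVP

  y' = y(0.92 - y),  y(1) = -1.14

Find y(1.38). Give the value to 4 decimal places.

RK4: k1 = f(t_n, y_n); k2 = f(t_n + h/2, y_n + (h/2)·k1); k3 = f(t_n + h/2, y_n + (h/2)·k2); k4 = f(t_n + h, y_n + h·k3); y_{n+1} = y_n + (h/6)·(k1 + 2k2 + 2k3 + k4).
t=1.000000, y=-1.140000:
  k1 = f(1.000000, -1.140000) = -2.348400
  k2 = f(1.095000, -1.363098) = -3.112086
  k3 = f(1.095000, -1.435648) = -3.381882
  k4 = f(1.190000, -1.782558) = -4.817465
  y ← -1.140000 + (0.19/6)·(k1 + 2k2 + 2k3 + k4) = -1.778204
t=1.190000, y=-1.778204:
  k1 = f(1.190000, -1.778204) = -4.797956
  k2 = f(1.285000, -2.234010) = -7.046087
  k3 = f(1.285000, -2.447582) = -8.242433
  k4 = f(1.380000, -3.344266) = -14.260840
  y ← -1.778204 + (0.19/6)·(k1 + 2k2 + 2k3 + k4) = -3.350005
y(1.38) ≈ -3.3500

-3.3500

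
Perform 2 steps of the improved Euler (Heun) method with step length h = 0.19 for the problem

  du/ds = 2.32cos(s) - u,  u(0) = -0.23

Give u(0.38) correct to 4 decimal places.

0.5493

Heun: k1 = f(s_n, u_n); k2 = f(s_n + h, u_n + h·k1); u_{n+1} = u_n + (h/2)·(k1 + k2).
s=0.000000, u=-0.230000:
  k1 = f(0.000000, -0.230000) = 2.550000
  k2 = f(0.190000, 0.254500) = 2.023750
  u ← -0.230000 + (0.19/2)·(2.550000 + 2.023750) = 0.204506
s=0.190000, u=0.204506:
  k1 = f(0.190000, 0.204506) = 2.073744
  k2 = f(0.380000, 0.598518) = 1.555984
  u ← 0.204506 + (0.19/2)·(2.073744 + 1.555984) = 0.549330
u(0.38) ≈ 0.5493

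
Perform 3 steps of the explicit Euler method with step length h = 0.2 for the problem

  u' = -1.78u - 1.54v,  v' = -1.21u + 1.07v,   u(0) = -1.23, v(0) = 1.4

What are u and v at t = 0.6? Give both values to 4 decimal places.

Euler on (u,v): u_{n+1} = u_n + h·u', v_{n+1} = v_n + h·v'.
0.000000: (-1.230000, 1.400000); f=(0.033400, 2.986300) → (-1.223320, 1.997260)
0.200000: (-1.223320, 1.997260); f=(-0.898271, 3.617285) → (-1.402974, 2.720717)
0.400000: (-1.402974, 2.720717); f=(-1.692610, 4.608766) → (-1.741496, 3.642470)
(u(0.6), v(0.6)) ≈ (-1.7415, 3.6425)

-1.7415, 3.6425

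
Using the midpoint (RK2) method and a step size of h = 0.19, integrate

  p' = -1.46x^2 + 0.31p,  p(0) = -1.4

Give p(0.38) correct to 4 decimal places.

Midpoint: k1 = f(x_n, p_n); k2 = f(x_n + h/2, p_n + (h/2)·k1); p_{n+1} = p_n + h·k2.
x=0.000000, p=-1.400000:
  k1 = f(0.000000, -1.400000) = -0.434000
  k2 = f(0.095000, -1.441230) = -0.459958
  p ← -1.400000 + 0.19·(-0.459958) = -1.487392
x=0.190000, p=-1.487392:
  k1 = f(0.190000, -1.487392) = -0.513798
  k2 = f(0.285000, -1.536203) = -0.594811
  p ← -1.487392 + 0.19·(-0.594811) = -1.600406
p(0.38) ≈ -1.6004

-1.6004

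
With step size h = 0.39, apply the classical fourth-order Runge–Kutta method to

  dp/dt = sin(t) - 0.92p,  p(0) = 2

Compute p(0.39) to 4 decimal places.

1.4640

RK4: k1 = f(t_n, p_n); k2 = f(t_n + h/2, p_n + (h/2)·k1); k3 = f(t_n + h/2, p_n + (h/2)·k2); k4 = f(t_n + h, p_n + h·k3); p_{n+1} = p_n + (h/6)·(k1 + 2k2 + 2k3 + k4).
t=0.000000, p=2.000000:
  k1 = f(0.000000, 2.000000) = -1.840000
  k2 = f(0.195000, 1.641200) = -1.316137
  k3 = f(0.195000, 1.743353) = -1.410118
  k4 = f(0.390000, 1.450054) = -0.953861
  p ← 2.000000 + (0.39/6)·(k1 + 2k2 + 2k3 + k4) = 1.463986
p(0.39) ≈ 1.4640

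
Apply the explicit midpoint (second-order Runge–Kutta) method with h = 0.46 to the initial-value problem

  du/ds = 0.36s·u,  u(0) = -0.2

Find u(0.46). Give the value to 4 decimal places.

Midpoint: k1 = f(s_n, u_n); k2 = f(s_n + h/2, u_n + (h/2)·k1); u_{n+1} = u_n + h·k2.
s=0.000000, u=-0.200000:
  k1 = f(0.000000, -0.200000) = 0.000000
  k2 = f(0.230000, -0.200000) = -0.016560
  u ← -0.200000 + 0.46·(-0.016560) = -0.207618
u(0.46) ≈ -0.2076

-0.2076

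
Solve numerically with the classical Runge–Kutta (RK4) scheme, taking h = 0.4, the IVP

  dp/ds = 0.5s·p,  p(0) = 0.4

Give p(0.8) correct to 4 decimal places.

RK4: k1 = f(s_n, p_n); k2 = f(s_n + h/2, p_n + (h/2)·k1); k3 = f(s_n + h/2, p_n + (h/2)·k2); k4 = f(s_n + h, p_n + h·k3); p_{n+1} = p_n + (h/6)·(k1 + 2k2 + 2k3 + k4).
s=0.000000, p=0.400000:
  k1 = f(0.000000, 0.400000) = 0.000000
  k2 = f(0.200000, 0.400000) = 0.040000
  k3 = f(0.200000, 0.408000) = 0.040800
  k4 = f(0.400000, 0.416320) = 0.083264
  p ← 0.400000 + (0.4/6)·(k1 + 2k2 + 2k3 + k4) = 0.416324
s=0.400000, p=0.416324:
  k1 = f(0.400000, 0.416324) = 0.083265
  k2 = f(0.600000, 0.432977) = 0.129893
  k3 = f(0.600000, 0.442303) = 0.132691
  k4 = f(0.800000, 0.469401) = 0.187760
  p ← 0.416324 + (0.4/6)·(k1 + 2k2 + 2k3 + k4) = 0.469404
p(0.8) ≈ 0.4694

0.4694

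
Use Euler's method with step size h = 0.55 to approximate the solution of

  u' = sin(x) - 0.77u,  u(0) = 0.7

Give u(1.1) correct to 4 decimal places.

0.5201

Euler: u_{n+1} = u_n + h·f(x_n, u_n).
x=0.000000, u=0.700000: f=-0.539000 → u ← 0.700000 + 0.55·(-0.539000) = 0.403550
x=0.550000, u=0.403550: f=0.211954 → u ← 0.403550 + 0.55·0.211954 = 0.520125
u(1.1) ≈ 0.5201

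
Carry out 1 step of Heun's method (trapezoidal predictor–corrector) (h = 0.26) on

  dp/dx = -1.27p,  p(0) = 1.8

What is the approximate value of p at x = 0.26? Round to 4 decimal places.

1.3038

Heun: k1 = f(x_n, p_n); k2 = f(x_n + h, p_n + h·k1); p_{n+1} = p_n + (h/2)·(k1 + k2).
x=0.000000, p=1.800000:
  k1 = f(0.000000, 1.800000) = -2.286000
  k2 = f(0.260000, 1.205640) = -1.531163
  p ← 1.800000 + (0.26/2)·(-2.286000 + (-1.531163)) = 1.303769
p(0.26) ≈ 1.3038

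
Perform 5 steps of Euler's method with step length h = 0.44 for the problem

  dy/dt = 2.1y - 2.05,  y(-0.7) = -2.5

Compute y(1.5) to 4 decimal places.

Euler: y_{n+1} = y_n + h·f(t_n, y_n).
t=-0.700000, y=-2.500000: f=-7.300000 → y ← -2.500000 + 0.44·(-7.300000) = -5.712000
t=-0.260000, y=-5.712000: f=-14.045200 → y ← -5.712000 + 0.44·(-14.045200) = -11.891888
t=0.180000, y=-11.891888: f=-27.022965 → y ← -11.891888 + 0.44·(-27.022965) = -23.781993
t=0.620000, y=-23.781993: f=-51.992184 → y ← -23.781993 + 0.44·(-51.992184) = -46.658554
t=1.060000, y=-46.658554: f=-100.032963 → y ← -46.658554 + 0.44·(-100.032963) = -90.673057
y(1.5) ≈ -90.6731

-90.6731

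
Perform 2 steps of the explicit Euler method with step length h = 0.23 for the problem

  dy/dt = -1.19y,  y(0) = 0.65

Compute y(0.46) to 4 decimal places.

0.3429

Euler: y_{n+1} = y_n + h·f(t_n, y_n).
t=0.000000, y=0.650000: f=-0.773500 → y ← 0.650000 + 0.23·(-0.773500) = 0.472095
t=0.230000, y=0.472095: f=-0.561793 → y ← 0.472095 + 0.23·(-0.561793) = 0.342883
y(0.46) ≈ 0.3429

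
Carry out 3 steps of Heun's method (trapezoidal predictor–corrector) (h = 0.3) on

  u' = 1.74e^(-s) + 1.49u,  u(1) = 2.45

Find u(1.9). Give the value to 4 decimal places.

Heun: k1 = f(s_n, u_n); k2 = f(s_n + h, u_n + h·k1); u_{n+1} = u_n + (h/2)·(k1 + k2).
s=1.000000, u=2.450000:
  k1 = f(1.000000, 2.450000) = 4.290610
  k2 = f(1.300000, 3.737183) = 6.042608
  u ← 2.450000 + (0.3/2)·(4.290610 + 6.042608) = 3.999983
s=1.300000, u=3.999983:
  k1 = f(1.300000, 3.999983) = 6.434180
  k2 = f(1.600000, 5.930237) = 9.187353
  u ← 3.999983 + (0.3/2)·(6.434180 + 9.187353) = 6.343213
s=1.600000, u=6.343213:
  k1 = f(1.600000, 6.343213) = 9.802687
  k2 = f(1.900000, 9.284019) = 14.093437
  u ← 6.343213 + (0.3/2)·(9.802687 + 14.093437) = 9.927631
u(1.9) ≈ 9.9276

9.9276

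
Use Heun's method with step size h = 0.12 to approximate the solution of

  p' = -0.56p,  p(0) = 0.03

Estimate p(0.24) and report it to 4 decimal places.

0.0262

Heun: k1 = f(x_n, p_n); k2 = f(x_n + h, p_n + h·k1); p_{n+1} = p_n + (h/2)·(k1 + k2).
x=0.000000, p=0.030000:
  k1 = f(0.000000, 0.030000) = -0.016800
  k2 = f(0.120000, 0.027984) = -0.015671
  p ← 0.030000 + (0.12/2)·(-0.016800 + (-0.015671)) = 0.028052
x=0.120000, p=0.028052:
  k1 = f(0.120000, 0.028052) = -0.015709
  k2 = f(0.240000, 0.026167) = -0.014653
  p ← 0.028052 + (0.12/2)·(-0.015709 + (-0.014653)) = 0.026230
p(0.24) ≈ 0.0262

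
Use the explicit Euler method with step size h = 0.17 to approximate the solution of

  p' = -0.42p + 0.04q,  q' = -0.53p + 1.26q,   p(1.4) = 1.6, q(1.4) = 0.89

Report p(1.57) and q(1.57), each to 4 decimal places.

Euler on (p,q): p_{n+1} = p_n + h·p', q_{n+1} = q_n + h·q'.
1.400000: (1.600000, 0.890000); f=(-0.636400, 0.273400) → (1.491812, 0.936478)
(p(1.57), q(1.57)) ≈ (1.4918, 0.9365)

1.4918, 0.9365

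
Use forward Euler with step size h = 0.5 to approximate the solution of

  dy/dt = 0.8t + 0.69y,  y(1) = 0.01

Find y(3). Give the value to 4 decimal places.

4.1674

Euler: y_{n+1} = y_n + h·f(t_n, y_n).
t=1.000000, y=0.010000: f=0.806900 → y ← 0.010000 + 0.5·0.806900 = 0.413450
t=1.500000, y=0.413450: f=1.485281 → y ← 0.413450 + 0.5·1.485281 = 1.156090
t=2.000000, y=1.156090: f=2.397702 → y ← 1.156090 + 0.5·2.397702 = 2.354941
t=2.500000, y=2.354941: f=3.624910 → y ← 2.354941 + 0.5·3.624910 = 4.167396
y(3) ≈ 4.1674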